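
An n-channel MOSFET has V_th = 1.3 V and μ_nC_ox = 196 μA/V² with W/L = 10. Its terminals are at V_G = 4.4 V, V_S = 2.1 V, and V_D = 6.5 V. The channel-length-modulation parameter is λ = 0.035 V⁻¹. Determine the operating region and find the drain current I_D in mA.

V_GS = V_G − V_S = 4.4 − 2.1 = 2.3 V; V_DS = V_D − V_S = 6.5 − 2.1 = 4.4 V.
k_n = μ_nC_ox · (W/L) = 1.96 mA/V².
V_ov = V_GS − V_th = 2.3 − 1.3 = 1 V.
Since V_DS = 4.4 V ≥ V_ov = 1 V, the device is in saturation.
I_D = ½ k_n V_ov² (1 + λ V_DS) = 0.5 × 1.96 × 1² × (1 + 0.035 × 4.4) = 1.13 mA.

Saturation; I_D = 1.13 mA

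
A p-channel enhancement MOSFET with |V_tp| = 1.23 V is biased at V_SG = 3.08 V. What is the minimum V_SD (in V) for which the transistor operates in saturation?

V_SD,sat = 1.85 V

The boundary between triode and saturation is V_SD = V_SG − |V_tp| = V_ov.
V_ov = 3.08 − 1.23 = 1.85 V.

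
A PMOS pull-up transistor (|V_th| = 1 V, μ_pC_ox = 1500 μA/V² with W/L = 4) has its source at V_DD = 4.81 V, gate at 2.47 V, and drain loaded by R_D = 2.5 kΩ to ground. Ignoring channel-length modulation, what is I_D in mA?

I_D = 1.82 mA

V_SG = V_DD − V_G = 4.81 − 2.47 = 2.34 V, so V_ov = 2.34 − 1 = 1.34 V.
k_p = μ_pC_ox · (W/L) = 6 mA/V².
Assume saturation: I_D = ½ k_p V_ov² = 0.5 × 6 × 1.34² = 5.39 mA, giving V_SD = V_DD − I_D R_D = 4.81 − 5.39 × 2.5 = -8.66 V.
But -8.66 V < V_ov = 1.34 V, so the device is actually in triode.
In triode I_D = k_p[V_ov V_SD − ½ V_SD²] and I_D = (V_DD − V_SD)/R_D. Equating: 7.5 V_SD² − 21.1 V_SD + 4.81 = 0, giving V_SD = 0.25 V (the root below V_ov).
I_D = (4.81 − 0.25) / 2.5 = 1.82 mA.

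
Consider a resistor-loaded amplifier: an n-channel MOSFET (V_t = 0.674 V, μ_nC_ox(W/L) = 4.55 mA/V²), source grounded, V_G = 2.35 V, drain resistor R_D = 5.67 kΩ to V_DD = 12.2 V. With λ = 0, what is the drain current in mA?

I_D = 2.10 mA

V_GS = V_G = 2.35 V, so V_ov = 2.35 − 0.674 = 1.68 V.
Assume saturation: I_D = ½ k_n V_ov² = 0.5 × 4.55 × 1.68² = 6.39 mA, giving V_DS = V_DD − I_D R_D = 12.2 − 6.39 × 5.67 = -24 V.
But -24 V < V_ov = 1.68 V, so the device is actually in triode.
In triode I_D = k_n[V_ov V_DS − ½ V_DS²] and I_D = (V_DD − V_DS)/R_D. Equating: 12.9 V_DS² − 44.24 V_DS + 12.2 = 0, giving V_DS = 0.302 V (the root below V_ov).
I_D = (12.2 − 0.302) / 5.67 = 2.1 mA.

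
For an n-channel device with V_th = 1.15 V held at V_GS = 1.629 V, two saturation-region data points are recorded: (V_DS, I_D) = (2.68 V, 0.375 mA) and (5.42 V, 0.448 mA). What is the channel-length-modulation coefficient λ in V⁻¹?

With V_GS fixed, I_D ∝ (1 + λ V_DS) in saturation, so I_D2/I_D1 = (1 + λ V_DS2)/(1 + λ V_DS1).
0.448/0.375 = 1.195 = (1 + 5.42 λ)/(1 + 2.68 λ).
Solving: λ (I_D1 V_DS2 − I_D2 V_DS1) = I_D2 − I_D1, so λ = (0.448 − 0.375) / (0.375 × 5.42 − 0.448 × 2.68) = 0.073 / 0.832 = 0.0878 V⁻¹.

λ = 0.0878 V⁻¹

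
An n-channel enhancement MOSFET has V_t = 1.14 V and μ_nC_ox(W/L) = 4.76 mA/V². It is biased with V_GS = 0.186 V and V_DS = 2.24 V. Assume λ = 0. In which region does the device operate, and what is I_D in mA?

V_GS = 0.186 V < V_t = 1.14 V, so the transistor is in cutoff.

Cutoff; I_D = 0 mA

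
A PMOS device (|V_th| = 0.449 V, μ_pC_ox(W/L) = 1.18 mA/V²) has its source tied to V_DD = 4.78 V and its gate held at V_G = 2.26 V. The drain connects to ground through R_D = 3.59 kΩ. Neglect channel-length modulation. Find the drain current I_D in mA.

V_SG = V_DD − V_G = 4.78 − 2.26 = 2.52 V, so V_ov = 2.52 − 0.449 = 2.07 V.
Assume saturation: I_D = ½ k_p V_ov² = 0.5 × 1.18 × 2.07² = 2.53 mA, giving V_SD = V_DD − I_D R_D = 4.78 − 2.53 × 3.59 = -4.3 V.
But -4.3 V < V_ov = 2.07 V, so the device is actually in triode.
In triode I_D = k_p[V_ov V_SD − ½ V_SD²] and I_D = (V_DD − V_SD)/R_D. Equating: 2.12 V_SD² − 9.773 V_SD + 4.78 = 0, giving V_SD = 0.556 V (the root below V_ov).
I_D = (4.78 − 0.556) / 3.59 = 1.18 mA.

I_D = 1.18 mA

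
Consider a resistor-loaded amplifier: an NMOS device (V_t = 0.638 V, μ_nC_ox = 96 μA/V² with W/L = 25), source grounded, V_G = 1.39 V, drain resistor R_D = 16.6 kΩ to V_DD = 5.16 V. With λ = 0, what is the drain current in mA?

I_D = 0.299 mA

V_GS = V_G = 1.39 V, so V_ov = 1.39 − 0.638 = 0.752 V.
k_n = μ_nC_ox · (W/L) = 2.4 mA/V².
Assume saturation: I_D = ½ k_n V_ov² = 0.5 × 2.4 × 0.752² = 0.679 mA, giving V_DS = V_DD − I_D R_D = 5.16 − 0.679 × 16.6 = -6.1 V.
But -6.1 V < V_ov = 0.752 V, so the device is actually in triode.
In triode I_D = k_n[V_ov V_DS − ½ V_DS²] and I_D = (V_DD − V_DS)/R_D. Equating: 19.9 V_DS² − 30.96 V_DS + 5.16 = 0, giving V_DS = 0.19 V (the root below V_ov).
I_D = (5.16 − 0.19) / 16.6 = 0.299 mA.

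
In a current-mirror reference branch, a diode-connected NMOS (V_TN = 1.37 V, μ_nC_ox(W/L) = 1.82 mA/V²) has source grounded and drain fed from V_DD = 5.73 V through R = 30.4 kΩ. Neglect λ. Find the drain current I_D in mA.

With gate tied to drain, V_GS = V_DS ≥ V_GS − V_TN, so the device is in saturation.
KCL at the drain: ½ k_n (V_GS − V_TN)² = (V_DD − V_GS)/R.
Let x = V_GS − 1.37. Then 27.7 x² + x − 4.36 = 0, giving x = 0.379 V (positive root), so V_GS = 1.75 V.
I_D = (V_DD − V_GS)/R = (5.73 − 1.75) / 30.4 = 0.131 mA.

I_D = 0.131 mA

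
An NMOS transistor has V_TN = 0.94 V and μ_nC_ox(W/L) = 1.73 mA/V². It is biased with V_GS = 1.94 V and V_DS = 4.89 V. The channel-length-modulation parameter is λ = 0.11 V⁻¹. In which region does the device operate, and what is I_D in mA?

V_ov = V_GS − V_TN = 1.94 − 0.94 = 1 V.
Since V_DS = 4.89 V ≥ V_ov = 1 V, the device is in saturation.
I_D = ½ k_n V_ov² (1 + λ V_DS) = 0.5 × 1.73 × 1² × (1 + 0.11 × 4.89) = 1.33 mA.

Saturation; I_D = 1.33 mA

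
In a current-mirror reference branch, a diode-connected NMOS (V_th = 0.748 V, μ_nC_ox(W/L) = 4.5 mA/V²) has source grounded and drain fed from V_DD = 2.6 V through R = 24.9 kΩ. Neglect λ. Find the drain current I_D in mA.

I_D = 0.0674 mA

With gate tied to drain, V_GS = V_DS ≥ V_GS − V_th, so the device is in saturation.
KCL at the drain: ½ k_n (V_GS − V_th)² = (V_DD − V_GS)/R.
Let x = V_GS − 0.748. Then 56 x² + x − 1.852 = 0, giving x = 0.173 V (positive root), so V_GS = 0.921 V.
I_D = (V_DD − V_GS)/R = (2.6 − 0.921) / 24.9 = 0.0674 mA.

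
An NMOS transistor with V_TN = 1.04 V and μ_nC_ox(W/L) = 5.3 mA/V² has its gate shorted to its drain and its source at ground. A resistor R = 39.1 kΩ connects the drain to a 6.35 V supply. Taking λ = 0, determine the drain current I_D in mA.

With gate tied to drain, V_GS = V_DS ≥ V_GS − V_TN, so the device is in saturation.
KCL at the drain: ½ k_n (V_GS − V_TN)² = (V_DD − V_GS)/R.
Let x = V_GS − 1.04. Then 104 x² + x − 5.31 = 0, giving x = 0.222 V (positive root), so V_GS = 1.26 V.
I_D = (V_DD − V_GS)/R = (6.35 − 1.26) / 39.1 = 0.13 mA.

I_D = 0.130 mA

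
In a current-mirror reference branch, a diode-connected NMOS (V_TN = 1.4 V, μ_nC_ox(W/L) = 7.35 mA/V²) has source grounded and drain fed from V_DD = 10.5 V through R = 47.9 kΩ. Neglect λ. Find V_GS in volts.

V_GS = 1.62 V

With gate tied to drain, V_GS = V_DS ≥ V_GS − V_TN, so the device is in saturation.
KCL at the drain: ½ k_n (V_GS − V_TN)² = (V_DD − V_GS)/R.
Let x = V_GS − 1.4. Then 176 x² + x − 9.1 = 0, giving x = 0.225 V (positive root), so V_GS = 1.62 V.
I_D = (V_DD − V_GS)/R = (10.5 − 1.62) / 47.9 = 0.185 mA.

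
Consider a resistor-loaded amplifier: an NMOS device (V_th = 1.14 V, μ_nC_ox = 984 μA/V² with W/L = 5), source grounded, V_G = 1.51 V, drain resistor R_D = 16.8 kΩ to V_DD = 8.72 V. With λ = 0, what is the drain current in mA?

V_GS = V_G = 1.51 V, so V_ov = 1.51 − 1.14 = 0.37 V.
k_n = μ_nC_ox · (W/L) = 4.92 mA/V².
Assume saturation: I_D = ½ k_n V_ov² = 0.5 × 4.92 × 0.37² = 0.337 mA, giving V_DS = V_DD − I_D R_D = 8.72 − 0.337 × 16.8 = 3.06 V.
V_DS = 3.06 V ≥ V_ov = 0.37 V, confirming saturation.

I_D = 0.337 mA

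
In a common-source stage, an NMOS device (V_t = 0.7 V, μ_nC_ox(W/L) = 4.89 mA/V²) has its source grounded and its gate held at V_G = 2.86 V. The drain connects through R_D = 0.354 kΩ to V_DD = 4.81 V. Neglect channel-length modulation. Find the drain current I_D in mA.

I_D = 9.79 mA

V_GS = V_G = 2.86 V, so V_ov = 2.86 − 0.7 = 2.16 V.
Assume saturation: I_D = ½ k_n V_ov² = 0.5 × 4.89 × 2.16² = 11.4 mA, giving V_DS = V_DD − I_D R_D = 4.81 − 11.4 × 0.354 = 0.772 V.
But 0.772 V < V_ov = 2.16 V, so the device is actually in triode.
In triode I_D = k_n[V_ov V_DS − ½ V_DS²] and I_D = (V_DD − V_DS)/R_D. Equating: 0.866 V_DS² − 4.739 V_DS + 4.81 = 0, giving V_DS = 1.35 V (the root below V_ov).
I_D = (4.81 − 1.35) / 0.354 = 9.79 mA.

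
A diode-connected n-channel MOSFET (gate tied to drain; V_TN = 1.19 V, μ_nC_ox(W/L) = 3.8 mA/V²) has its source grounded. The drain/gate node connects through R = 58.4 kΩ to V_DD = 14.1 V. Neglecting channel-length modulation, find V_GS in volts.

V_GS = 1.53 V

With gate tied to drain, V_GS = V_DS ≥ V_GS − V_TN, so the device is in saturation.
KCL at the drain: ½ k_n (V_GS − V_TN)² = (V_DD − V_GS)/R.
Let x = V_GS − 1.19. Then 111 x² + x − 12.91 = 0, giving x = 0.337 V (positive root), so V_GS = 1.53 V.
I_D = (V_DD − V_GS)/R = (14.1 − 1.53) / 58.4 = 0.215 mA.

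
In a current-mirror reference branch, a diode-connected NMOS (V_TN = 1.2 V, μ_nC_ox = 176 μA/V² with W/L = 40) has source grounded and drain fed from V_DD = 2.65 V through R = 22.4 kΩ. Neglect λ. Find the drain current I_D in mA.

I_D = 0.0590 mA

With gate tied to drain, V_GS = V_DS ≥ V_GS − V_TN, so the device is in saturation.
k_n = μ_nC_ox · (W/L) = 7.04 mA/V².
KCL at the drain: ½ k_n (V_GS − V_TN)² = (V_DD − V_GS)/R.
Let x = V_GS − 1.2. Then 78.8 x² + x − 1.45 = 0, giving x = 0.129 V (positive root), so V_GS = 1.33 V.
I_D = (V_DD − V_GS)/R = (2.65 − 1.33) / 22.4 = 0.059 mA.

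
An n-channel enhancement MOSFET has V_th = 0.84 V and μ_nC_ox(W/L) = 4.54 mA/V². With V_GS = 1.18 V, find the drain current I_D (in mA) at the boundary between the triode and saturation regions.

I_D = 0.262 mA

At the boundary V_DS = V_ov = V_GS − V_th = 1.18 − 0.84 = 0.34 V.
I_D = ½ k_n V_ov² = 0.5 × 4.54 × 0.34² = 0.262 mA.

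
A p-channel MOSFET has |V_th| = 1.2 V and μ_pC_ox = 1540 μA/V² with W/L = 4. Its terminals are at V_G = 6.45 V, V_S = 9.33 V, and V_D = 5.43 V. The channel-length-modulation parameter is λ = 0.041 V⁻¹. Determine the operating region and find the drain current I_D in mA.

V_SG = V_S − V_G = 9.33 − 6.45 = 2.88 V; V_SD = V_S − V_D = 9.33 − 5.43 = 3.9 V.
k_p = μ_pC_ox · (W/L) = 6.16 mA/V².
V_ov = V_SG − |V_th| = 2.88 − 1.2 = 1.68 V.
Since V_SD = 3.9 V ≥ V_ov = 1.68 V, the device is in saturation.
I_D = ½ k_p V_ov² (1 + λ V_SD) = 0.5 × 6.16 × 1.68² × (1 + 0.041 × 3.9) = 10.1 mA.

Saturation; I_D = 10.1 mA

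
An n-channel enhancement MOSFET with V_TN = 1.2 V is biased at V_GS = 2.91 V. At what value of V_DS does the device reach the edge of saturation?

V_DS,sat = 1.71 V

The boundary between triode and saturation is V_DS = V_GS − V_TN = V_ov.
V_ov = 2.91 − 1.2 = 1.71 V.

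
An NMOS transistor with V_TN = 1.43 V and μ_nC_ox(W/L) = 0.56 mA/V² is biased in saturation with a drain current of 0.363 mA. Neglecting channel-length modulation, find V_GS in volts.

V_GS = 2.57 V

In saturation I_D = ½ k_n (V_GS − V_TN)², so V_GS − V_TN = √(2 I_D / k_n) = √(2 × 0.363 / 0.56) = 1.14 V.
V_GS = 1.43 + 1.14 = 2.57 V.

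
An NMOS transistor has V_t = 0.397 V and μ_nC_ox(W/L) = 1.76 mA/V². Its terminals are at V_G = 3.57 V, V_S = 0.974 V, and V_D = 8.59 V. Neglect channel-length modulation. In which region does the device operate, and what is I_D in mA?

V_GS = V_G − V_S = 3.57 − 0.974 = 2.6 V; V_DS = V_D − V_S = 8.59 − 0.974 = 7.62 V.
V_ov = V_GS − V_t = 2.6 − 0.397 = 2.2 V.
Since V_DS = 7.62 V ≥ V_ov = 2.2 V, the device is in saturation.
I_D = ½ k_n V_ov² = 0.5 × 1.76 × 2.2² = 4.26 mA.

Saturation; I_D = 4.26 mA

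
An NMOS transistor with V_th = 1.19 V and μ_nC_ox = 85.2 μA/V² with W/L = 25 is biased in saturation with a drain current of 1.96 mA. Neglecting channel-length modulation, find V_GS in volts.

k_n = μ_nC_ox · (W/L) = 2.13 mA/V².
In saturation I_D = ½ k_n (V_GS − V_th)², so V_GS − V_th = √(2 I_D / k_n) = √(2 × 1.96 / 2.13) = 1.36 V.
V_GS = 1.19 + 1.36 = 2.55 V.

V_GS = 2.55 V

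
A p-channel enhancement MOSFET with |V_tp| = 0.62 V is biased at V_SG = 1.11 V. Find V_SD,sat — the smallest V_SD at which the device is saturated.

V_SD,sat = 0.490 V

The boundary between triode and saturation is V_SD = V_SG − |V_tp| = V_ov.
V_ov = 1.11 − 0.62 = 0.49 V.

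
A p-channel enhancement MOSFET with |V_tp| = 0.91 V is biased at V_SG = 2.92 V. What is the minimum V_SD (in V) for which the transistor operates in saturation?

V_SD,sat = 2.01 V

The boundary between triode and saturation is V_SD = V_SG − |V_tp| = V_ov.
V_ov = 2.92 − 0.91 = 2.01 V.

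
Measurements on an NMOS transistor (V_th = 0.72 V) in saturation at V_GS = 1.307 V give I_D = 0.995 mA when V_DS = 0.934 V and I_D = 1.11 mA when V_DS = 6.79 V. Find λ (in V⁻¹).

λ = 0.0201 V⁻¹

With V_GS fixed, I_D ∝ (1 + λ V_DS) in saturation, so I_D2/I_D1 = (1 + λ V_DS2)/(1 + λ V_DS1).
1.11/0.995 = 1.116 = (1 + 6.79 λ)/(1 + 0.934 λ).
Solving: λ (I_D1 V_DS2 − I_D2 V_DS1) = I_D2 − I_D1, so λ = (1.11 − 0.995) / (0.995 × 6.79 − 1.11 × 0.934) = 0.115 / 5.72 = 0.0201 V⁻¹.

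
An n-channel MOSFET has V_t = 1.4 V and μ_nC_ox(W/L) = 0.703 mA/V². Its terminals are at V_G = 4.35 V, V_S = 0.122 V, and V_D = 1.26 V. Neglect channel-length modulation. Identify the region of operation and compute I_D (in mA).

Triode; I_D = 1.81 mA

V_GS = V_G − V_S = 4.35 − 0.122 = 4.23 V; V_DS = V_D − V_S = 1.26 − 0.122 = 1.14 V.
V_ov = V_GS − V_t = 4.23 − 1.4 = 2.83 V.
Since V_DS = 1.14 V < V_ov = 2.83 V, the device is in the triode region.
I_D = k_n [V_ov · V_DS − ½ V_DS²] = 0.703 × [2.83 × 1.14 − 0.5 × 1.14²] = 1.81 mA.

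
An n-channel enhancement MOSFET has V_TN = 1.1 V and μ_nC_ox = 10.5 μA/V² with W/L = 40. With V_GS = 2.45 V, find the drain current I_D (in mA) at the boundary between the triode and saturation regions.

At the boundary V_DS = V_ov = V_GS − V_TN = 2.45 − 1.1 = 1.35 V.
k_n = μ_nC_ox · (W/L) = 0.42 mA/V².
I_D = ½ k_n V_ov² = 0.5 × 0.42 × 1.35² = 0.383 mA.

I_D = 0.383 mA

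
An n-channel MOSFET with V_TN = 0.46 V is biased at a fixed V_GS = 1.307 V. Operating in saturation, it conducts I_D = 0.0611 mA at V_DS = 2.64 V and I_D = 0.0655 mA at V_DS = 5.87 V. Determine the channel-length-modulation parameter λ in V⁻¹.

With V_GS fixed, I_D ∝ (1 + λ V_DS) in saturation, so I_D2/I_D1 = (1 + λ V_DS2)/(1 + λ V_DS1).
0.0655/0.0611 = 1.072 = (1 + 5.87 λ)/(1 + 2.64 λ).
Solving: λ (I_D1 V_DS2 − I_D2 V_DS1) = I_D2 − I_D1, so λ = (0.0655 − 0.0611) / (0.0611 × 5.87 − 0.0655 × 2.64) = 0.0044 / 0.186 = 0.0237 V⁻¹.

λ = 0.0237 V⁻¹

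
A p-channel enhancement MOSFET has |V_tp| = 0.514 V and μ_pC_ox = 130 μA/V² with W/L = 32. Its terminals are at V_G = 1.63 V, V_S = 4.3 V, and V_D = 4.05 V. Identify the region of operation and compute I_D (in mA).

V_SG = V_S − V_G = 4.3 − 1.63 = 2.67 V; V_SD = V_S − V_D = 4.3 − 4.05 = 0.25 V.
k_p = μ_pC_ox · (W/L) = 4.16 mA/V².
V_ov = V_SG − |V_tp| = 2.67 − 0.514 = 2.16 V.
Since V_SD = 0.25 V < V_ov = 2.16 V, the device is in the triode region.
I_D = k_p [V_ov · V_SD − ½ V_SD²] = 4.16 × [2.16 × 0.25 − 0.5 × 0.25²] = 2.11 mA.

Triode; I_D = 2.11 mA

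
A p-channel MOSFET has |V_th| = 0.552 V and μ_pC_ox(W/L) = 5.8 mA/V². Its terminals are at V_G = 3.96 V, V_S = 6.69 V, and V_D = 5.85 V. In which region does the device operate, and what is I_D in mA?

Triode; I_D = 8.56 mA

V_SG = V_S − V_G = 6.69 − 3.96 = 2.73 V; V_SD = V_S − V_D = 6.69 − 5.85 = 0.84 V.
V_ov = V_SG − |V_th| = 2.73 − 0.552 = 2.18 V.
Since V_SD = 0.84 V < V_ov = 2.18 V, the device is in the triode region.
I_D = k_p [V_ov · V_SD − ½ V_SD²] = 5.8 × [2.18 × 0.84 − 0.5 × 0.84²] = 8.56 mA.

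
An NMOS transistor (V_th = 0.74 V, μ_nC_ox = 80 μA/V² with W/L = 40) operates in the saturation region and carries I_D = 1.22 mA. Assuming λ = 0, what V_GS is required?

k_n = μ_nC_ox · (W/L) = 3.2 mA/V².
In saturation I_D = ½ k_n (V_GS − V_th)², so V_GS − V_th = √(2 I_D / k_n) = √(2 × 1.22 / 3.2) = 0.873 V.
V_GS = 0.74 + 0.873 = 1.61 V.

V_GS = 1.61 V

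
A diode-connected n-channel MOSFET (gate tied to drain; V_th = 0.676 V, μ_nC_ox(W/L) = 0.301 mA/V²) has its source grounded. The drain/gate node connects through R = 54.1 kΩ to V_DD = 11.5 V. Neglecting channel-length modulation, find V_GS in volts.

With gate tied to drain, V_GS = V_DS ≥ V_GS − V_th, so the device is in saturation.
KCL at the drain: ½ k_n (V_GS − V_th)² = (V_DD − V_GS)/R.
Let x = V_GS − 0.676. Then 8.14 x² + x − 10.82 = 0, giving x = 1.09 V (positive root), so V_GS = 1.77 V.
I_D = (V_DD − V_GS)/R = (11.5 − 1.77) / 54.1 = 0.18 mA.

V_GS = 1.77 V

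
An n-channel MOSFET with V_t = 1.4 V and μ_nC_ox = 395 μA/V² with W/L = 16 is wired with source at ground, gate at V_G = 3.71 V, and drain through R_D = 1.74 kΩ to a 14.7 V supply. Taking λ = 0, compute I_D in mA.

V_GS = V_G = 3.71 V, so V_ov = 3.71 − 1.4 = 2.31 V.
k_n = μ_nC_ox · (W/L) = 6.32 mA/V².
Assume saturation: I_D = ½ k_n V_ov² = 0.5 × 6.32 × 2.31² = 16.9 mA, giving V_DS = V_DD − I_D R_D = 14.7 − 16.9 × 1.74 = -14.6 V.
But -14.6 V < V_ov = 2.31 V, so the device is actually in triode.
In triode I_D = k_n[V_ov V_DS − ½ V_DS²] and I_D = (V_DD − V_DS)/R_D. Equating: 5.5 V_DS² − 26.4 V_DS + 14.7 = 0, giving V_DS = 0.643 V (the root below V_ov).
I_D = (14.7 − 0.643) / 1.74 = 8.08 mA.

I_D = 8.08 mA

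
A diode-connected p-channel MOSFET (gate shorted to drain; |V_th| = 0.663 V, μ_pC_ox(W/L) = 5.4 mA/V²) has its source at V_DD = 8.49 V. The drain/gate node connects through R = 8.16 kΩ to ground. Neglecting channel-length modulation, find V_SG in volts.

With gate tied to drain, V_SG = V_SD ≥ V_SG − |V_th|, so the device is in saturation.
KCL at the drain: ½ k_p (V_SG − |V_th|)² = (V_DD − V_SG)/R.
Let x = V_SG − 0.663. Then 22 x² + x − 7.827 = 0, giving x = 0.574 V (positive root), so V_SG = 1.24 V.
I_D = (V_DD − V_SG)/R = (8.49 − 1.24) / 8.16 = 0.889 mA.

V_SG = 1.24 V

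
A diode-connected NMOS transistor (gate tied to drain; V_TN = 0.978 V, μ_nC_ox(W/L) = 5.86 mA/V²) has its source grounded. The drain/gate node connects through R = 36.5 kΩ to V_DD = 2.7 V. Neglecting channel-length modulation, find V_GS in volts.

With gate tied to drain, V_GS = V_DS ≥ V_GS − V_TN, so the device is in saturation.
KCL at the drain: ½ k_n (V_GS − V_TN)² = (V_DD − V_GS)/R.
Let x = V_GS − 0.978. Then 107 x² + x − 1.722 = 0, giving x = 0.122 V (positive root), so V_GS = 1.1 V.
I_D = (V_DD − V_GS)/R = (2.7 − 1.1) / 36.5 = 0.0438 mA.

V_GS = 1.10 V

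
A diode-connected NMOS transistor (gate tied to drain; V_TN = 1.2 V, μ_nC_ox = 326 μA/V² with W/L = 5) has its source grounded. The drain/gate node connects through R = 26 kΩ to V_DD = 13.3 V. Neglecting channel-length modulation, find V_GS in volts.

With gate tied to drain, V_GS = V_DS ≥ V_GS − V_TN, so the device is in saturation.
k_n = μ_nC_ox · (W/L) = 1.63 mA/V².
KCL at the drain: ½ k_n (V_GS − V_TN)² = (V_DD − V_GS)/R.
Let x = V_GS − 1.2. Then 21.2 x² + x − 12.1 = 0, giving x = 0.732 V (positive root), so V_GS = 1.93 V.
I_D = (V_DD − V_GS)/R = (13.3 − 1.93) / 26 = 0.437 mA.

V_GS = 1.93 V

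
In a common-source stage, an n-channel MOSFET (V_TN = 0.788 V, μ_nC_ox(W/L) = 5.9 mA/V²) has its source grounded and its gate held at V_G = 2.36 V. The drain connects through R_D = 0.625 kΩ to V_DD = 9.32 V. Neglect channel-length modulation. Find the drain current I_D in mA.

V_GS = V_G = 2.36 V, so V_ov = 2.36 − 0.788 = 1.57 V.
Assume saturation: I_D = ½ k_n V_ov² = 0.5 × 5.9 × 1.57² = 7.29 mA, giving V_DS = V_DD − I_D R_D = 9.32 − 7.29 × 0.625 = 4.76 V.
V_DS = 4.76 V ≥ V_ov = 1.57 V, confirming saturation.

I_D = 7.29 mA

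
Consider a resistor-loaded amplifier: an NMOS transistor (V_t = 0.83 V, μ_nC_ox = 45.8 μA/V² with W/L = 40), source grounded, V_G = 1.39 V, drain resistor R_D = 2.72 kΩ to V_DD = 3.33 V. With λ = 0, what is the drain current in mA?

V_GS = V_G = 1.39 V, so V_ov = 1.39 − 0.83 = 0.56 V.
k_n = μ_nC_ox · (W/L) = 1.832 mA/V².
Assume saturation: I_D = ½ k_n V_ov² = 0.5 × 1.832 × 0.56² = 0.287 mA, giving V_DS = V_DD − I_D R_D = 3.33 − 0.287 × 2.72 = 2.55 V.
V_DS = 2.55 V ≥ V_ov = 0.56 V, confirming saturation.

I_D = 0.287 mA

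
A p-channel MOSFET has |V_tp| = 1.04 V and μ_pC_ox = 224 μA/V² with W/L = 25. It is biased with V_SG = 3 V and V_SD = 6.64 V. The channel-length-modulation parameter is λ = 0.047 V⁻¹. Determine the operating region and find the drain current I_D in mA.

Saturation; I_D = 14.1 mA

k_p = μ_pC_ox · (W/L) = 5.6 mA/V².
V_ov = V_SG − |V_tp| = 3 − 1.04 = 1.96 V.
Since V_SD = 6.64 V ≥ V_ov = 1.96 V, the device is in saturation.
I_D = ½ k_p V_ov² (1 + λ V_SD) = 0.5 × 5.6 × 1.96² × (1 + 0.047 × 6.64) = 14.1 mA.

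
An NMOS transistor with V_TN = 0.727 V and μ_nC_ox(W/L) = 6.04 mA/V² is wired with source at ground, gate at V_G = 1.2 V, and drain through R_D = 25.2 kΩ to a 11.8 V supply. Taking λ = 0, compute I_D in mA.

I_D = 0.460 mA

V_GS = V_G = 1.2 V, so V_ov = 1.2 − 0.727 = 0.473 V.
Assume saturation: I_D = ½ k_n V_ov² = 0.5 × 6.04 × 0.473² = 0.676 mA, giving V_DS = V_DD − I_D R_D = 11.8 − 0.676 × 25.2 = -5.23 V.
But -5.23 V < V_ov = 0.473 V, so the device is actually in triode.
In triode I_D = k_n[V_ov V_DS − ½ V_DS²] and I_D = (V_DD − V_DS)/R_D. Equating: 76.1 V_DS² − 72.99 V_DS + 11.8 = 0, giving V_DS = 0.206 V (the root below V_ov).
I_D = (11.8 − 0.206) / 25.2 = 0.46 mA.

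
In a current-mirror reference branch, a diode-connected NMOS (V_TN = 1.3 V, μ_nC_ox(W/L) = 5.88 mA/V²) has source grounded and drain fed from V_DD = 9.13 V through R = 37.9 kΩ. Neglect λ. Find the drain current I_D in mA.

I_D = 0.200 mA

With gate tied to drain, V_GS = V_DS ≥ V_GS − V_TN, so the device is in saturation.
KCL at the drain: ½ k_n (V_GS − V_TN)² = (V_DD − V_GS)/R.
Let x = V_GS − 1.3. Then 111 x² + x − 7.83 = 0, giving x = 0.261 V (positive root), so V_GS = 1.56 V.
I_D = (V_DD − V_GS)/R = (9.13 − 1.56) / 37.9 = 0.2 mA.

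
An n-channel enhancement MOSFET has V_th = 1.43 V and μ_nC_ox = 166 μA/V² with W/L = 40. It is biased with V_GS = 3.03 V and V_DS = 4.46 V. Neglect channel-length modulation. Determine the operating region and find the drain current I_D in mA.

k_n = μ_nC_ox · (W/L) = 6.64 mA/V².
V_ov = V_GS − V_th = 3.03 − 1.43 = 1.6 V.
Since V_DS = 4.46 V ≥ V_ov = 1.6 V, the device is in saturation.
I_D = ½ k_n V_ov² = 0.5 × 6.64 × 1.6² = 8.5 mA.

Saturation; I_D = 8.50 mA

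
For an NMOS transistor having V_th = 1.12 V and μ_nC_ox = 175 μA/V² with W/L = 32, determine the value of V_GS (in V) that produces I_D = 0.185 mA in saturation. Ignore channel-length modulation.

V_GS = 1.38 V

k_n = μ_nC_ox · (W/L) = 5.6 mA/V².
In saturation I_D = ½ k_n (V_GS − V_th)², so V_GS − V_th = √(2 I_D / k_n) = √(2 × 0.185 / 5.6) = 0.257 V.
V_GS = 1.12 + 0.257 = 1.38 V.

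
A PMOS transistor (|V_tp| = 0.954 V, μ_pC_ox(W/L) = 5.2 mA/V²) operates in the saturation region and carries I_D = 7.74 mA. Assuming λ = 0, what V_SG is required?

V_SG = 2.68 V

In saturation I_D = ½ k_p (V_SG − |V_tp|)², so V_SG − |V_tp| = √(2 I_D / k_p) = √(2 × 7.74 / 5.2) = 1.73 V.
V_SG = 0.954 + 1.73 = 2.68 V.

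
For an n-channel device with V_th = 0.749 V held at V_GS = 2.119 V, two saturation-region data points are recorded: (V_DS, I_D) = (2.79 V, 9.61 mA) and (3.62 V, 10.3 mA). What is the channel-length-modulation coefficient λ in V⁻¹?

With V_GS fixed, I_D ∝ (1 + λ V_DS) in saturation, so I_D2/I_D1 = (1 + λ V_DS2)/(1 + λ V_DS1).
10.3/9.61 = 1.072 = (1 + 3.62 λ)/(1 + 2.79 λ).
Solving: λ (I_D1 V_DS2 − I_D2 V_DS1) = I_D2 − I_D1, so λ = (10.3 − 9.61) / (9.61 × 3.62 − 10.3 × 2.79) = 0.69 / 6.05 = 0.114 V⁻¹.

λ = 0.114 V⁻¹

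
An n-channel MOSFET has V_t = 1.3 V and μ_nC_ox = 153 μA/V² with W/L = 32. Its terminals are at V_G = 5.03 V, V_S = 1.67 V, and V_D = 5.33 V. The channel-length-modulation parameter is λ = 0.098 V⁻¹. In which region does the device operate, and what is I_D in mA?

V_GS = V_G − V_S = 5.03 − 1.67 = 3.36 V; V_DS = V_D − V_S = 5.33 − 1.67 = 3.66 V.
k_n = μ_nC_ox · (W/L) = 4.896 mA/V².
V_ov = V_GS − V_t = 3.36 − 1.3 = 2.06 V.
Since V_DS = 3.66 V ≥ V_ov = 2.06 V, the device is in saturation.
I_D = ½ k_n V_ov² (1 + λ V_DS) = 0.5 × 4.896 × 2.06² × (1 + 0.098 × 3.66) = 14.1 mA.

Saturation; I_D = 14.1 mA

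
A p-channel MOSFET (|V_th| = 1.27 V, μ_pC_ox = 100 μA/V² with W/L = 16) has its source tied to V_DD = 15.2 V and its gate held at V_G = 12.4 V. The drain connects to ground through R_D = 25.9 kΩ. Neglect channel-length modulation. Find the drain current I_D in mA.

I_D = 0.577 mA

V_SG = V_DD − V_G = 15.2 − 12.4 = 2.8 V, so V_ov = 2.8 − 1.27 = 1.53 V.
k_p = μ_pC_ox · (W/L) = 1.6 mA/V².
Assume saturation: I_D = ½ k_p V_ov² = 0.5 × 1.6 × 1.53² = 1.87 mA, giving V_SD = V_DD − I_D R_D = 15.2 − 1.87 × 25.9 = -33.3 V.
But -33.3 V < V_ov = 1.53 V, so the device is actually in triode.
In triode I_D = k_p[V_ov V_SD − ½ V_SD²] and I_D = (V_DD − V_SD)/R_D. Equating: 20.7 V_SD² − 64.4 V_SD + 15.2 = 0, giving V_SD = 0.257 V (the root below V_ov).
I_D = (15.2 − 0.257) / 25.9 = 0.577 mA.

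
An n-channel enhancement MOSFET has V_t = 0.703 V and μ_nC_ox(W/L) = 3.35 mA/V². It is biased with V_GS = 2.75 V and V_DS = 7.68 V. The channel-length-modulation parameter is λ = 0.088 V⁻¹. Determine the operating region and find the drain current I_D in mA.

V_ov = V_GS − V_t = 2.75 − 0.703 = 2.05 V.
Since V_DS = 7.68 V ≥ V_ov = 2.05 V, the device is in saturation.
I_D = ½ k_n V_ov² (1 + λ V_DS) = 0.5 × 3.35 × 2.05² × (1 + 0.088 × 7.68) = 11.8 mA.

Saturation; I_D = 11.8 mA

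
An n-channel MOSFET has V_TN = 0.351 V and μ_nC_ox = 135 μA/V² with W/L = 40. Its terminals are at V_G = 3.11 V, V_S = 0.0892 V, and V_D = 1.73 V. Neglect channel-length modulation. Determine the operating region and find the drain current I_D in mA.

V_GS = V_G − V_S = 3.11 − 0.0892 = 3.02 V; V_DS = V_D − V_S = 1.73 − 0.0892 = 1.64 V.
k_n = μ_nC_ox · (W/L) = 5.4 mA/V².
V_ov = V_GS − V_TN = 3.02 − 0.351 = 2.67 V.
Since V_DS = 1.64 V < V_ov = 2.67 V, the device is in the triode region.
I_D = k_n [V_ov · V_DS − ½ V_DS²] = 5.4 × [2.67 × 1.64 − 0.5 × 1.64²] = 16.4 mA.

Triode; I_D = 16.4 mA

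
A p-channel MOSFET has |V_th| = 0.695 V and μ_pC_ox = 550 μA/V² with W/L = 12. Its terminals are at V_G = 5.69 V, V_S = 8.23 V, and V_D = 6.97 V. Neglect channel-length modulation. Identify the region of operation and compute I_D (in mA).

V_SG = V_S − V_G = 8.23 − 5.69 = 2.54 V; V_SD = V_S − V_D = 8.23 − 6.97 = 1.26 V.
k_p = μ_pC_ox · (W/L) = 6.6 mA/V².
V_ov = V_SG − |V_th| = 2.54 − 0.695 = 1.85 V.
Since V_SD = 1.26 V < V_ov = 1.85 V, the device is in the triode region.
I_D = k_p [V_ov · V_SD − ½ V_SD²] = 6.6 × [1.85 × 1.26 − 0.5 × 1.26²] = 10.1 mA.

Triode; I_D = 10.1 mA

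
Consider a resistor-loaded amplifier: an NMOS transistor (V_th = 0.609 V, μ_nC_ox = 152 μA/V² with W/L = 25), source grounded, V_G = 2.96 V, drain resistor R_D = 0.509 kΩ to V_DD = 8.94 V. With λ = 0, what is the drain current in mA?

I_D = 10.5 mA

V_GS = V_G = 2.96 V, so V_ov = 2.96 − 0.609 = 2.35 V.
k_n = μ_nC_ox · (W/L) = 3.8 mA/V².
Assume saturation: I_D = ½ k_n V_ov² = 0.5 × 3.8 × 2.35² = 10.5 mA, giving V_DS = V_DD − I_D R_D = 8.94 − 10.5 × 0.509 = 3.59 V.
V_DS = 3.59 V ≥ V_ov = 2.35 V, confirming saturation.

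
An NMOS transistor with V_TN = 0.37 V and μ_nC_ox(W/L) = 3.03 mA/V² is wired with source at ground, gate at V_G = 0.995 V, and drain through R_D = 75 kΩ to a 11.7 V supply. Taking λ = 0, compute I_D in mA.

I_D = 0.155 mA

V_GS = V_G = 0.995 V, so V_ov = 0.995 − 0.37 = 0.625 V.
Assume saturation: I_D = ½ k_n V_ov² = 0.5 × 3.03 × 0.625² = 0.592 mA, giving V_DS = V_DD − I_D R_D = 11.7 − 0.592 × 75 = -32.7 V.
But -32.7 V < V_ov = 0.625 V, so the device is actually in triode.
In triode I_D = k_n[V_ov V_DS − ½ V_DS²] and I_D = (V_DD − V_DS)/R_D. Equating: 114 V_DS² − 143 V_DS + 11.7 = 0, giving V_DS = 0.0879 V (the root below V_ov).
I_D = (11.7 − 0.0879) / 75 = 0.155 mA.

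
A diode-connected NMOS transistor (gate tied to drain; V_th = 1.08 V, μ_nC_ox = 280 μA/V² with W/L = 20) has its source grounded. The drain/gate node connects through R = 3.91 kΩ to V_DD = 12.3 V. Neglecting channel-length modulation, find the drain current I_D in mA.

With gate tied to drain, V_GS = V_DS ≥ V_GS − V_th, so the device is in saturation.
k_n = μ_nC_ox · (W/L) = 5.6 mA/V².
KCL at the drain: ½ k_n (V_GS − V_th)² = (V_DD − V_GS)/R.
Let x = V_GS − 1.08. Then 10.9 x² + x − 11.22 = 0, giving x = 0.968 V (positive root), so V_GS = 2.05 V.
I_D = (V_DD − V_GS)/R = (12.3 − 2.05) / 3.91 = 2.62 mA.

I_D = 2.62 mA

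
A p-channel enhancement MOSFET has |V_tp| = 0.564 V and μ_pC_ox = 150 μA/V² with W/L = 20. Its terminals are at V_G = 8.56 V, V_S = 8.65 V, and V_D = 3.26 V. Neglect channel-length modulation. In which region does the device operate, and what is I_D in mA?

V_SG = V_S − V_G = 8.65 − 8.56 = 0.09 V; V_SD = V_S − V_D = 8.65 − 3.26 = 5.39 V.
V_SG = 0.09 V < |V_tp| = 0.564 V, so the transistor is in cutoff.

Cutoff; I_D = 0 mA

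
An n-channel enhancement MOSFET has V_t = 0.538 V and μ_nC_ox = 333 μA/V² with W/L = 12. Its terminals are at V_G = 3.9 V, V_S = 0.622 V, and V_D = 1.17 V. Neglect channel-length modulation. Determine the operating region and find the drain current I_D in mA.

V_GS = V_G − V_S = 3.9 − 0.622 = 3.28 V; V_DS = V_D − V_S = 1.17 − 0.622 = 0.548 V.
k_n = μ_nC_ox · (W/L) = 3.996 mA/V².
V_ov = V_GS − V_t = 3.28 − 0.538 = 2.74 V.
Since V_DS = 0.548 V < V_ov = 2.74 V, the device is in the triode region.
I_D = k_n [V_ov · V_DS − ½ V_DS²] = 3.996 × [2.74 × 0.548 − 0.5 × 0.548²] = 5.4 mA.

Triode; I_D = 5.40 mA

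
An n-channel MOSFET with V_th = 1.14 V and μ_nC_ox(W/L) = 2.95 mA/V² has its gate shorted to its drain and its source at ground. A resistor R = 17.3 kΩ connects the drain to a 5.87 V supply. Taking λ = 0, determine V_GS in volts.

With gate tied to drain, V_GS = V_DS ≥ V_GS − V_th, so the device is in saturation.
KCL at the drain: ½ k_n (V_GS − V_th)² = (V_DD − V_GS)/R.
Let x = V_GS − 1.14. Then 25.5 x² + x − 4.73 = 0, giving x = 0.411 V (positive root), so V_GS = 1.55 V.
I_D = (V_DD − V_GS)/R = (5.87 − 1.55) / 17.3 = 0.25 mA.

V_GS = 1.55 V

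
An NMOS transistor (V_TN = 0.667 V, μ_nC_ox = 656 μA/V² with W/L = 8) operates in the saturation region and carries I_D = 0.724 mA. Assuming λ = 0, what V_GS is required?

V_GS = 1.19 V

k_n = μ_nC_ox · (W/L) = 5.248 mA/V².
In saturation I_D = ½ k_n (V_GS − V_TN)², so V_GS − V_TN = √(2 I_D / k_n) = √(2 × 0.724 / 5.248) = 0.525 V.
V_GS = 0.667 + 0.525 = 1.19 V.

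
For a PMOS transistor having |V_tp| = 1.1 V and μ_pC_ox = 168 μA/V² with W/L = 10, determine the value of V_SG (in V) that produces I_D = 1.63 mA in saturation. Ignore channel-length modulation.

V_SG = 2.49 V

k_p = μ_pC_ox · (W/L) = 1.68 mA/V².
In saturation I_D = ½ k_p (V_SG − |V_tp|)², so V_SG − |V_tp| = √(2 I_D / k_p) = √(2 × 1.63 / 1.68) = 1.39 V.
V_SG = 1.1 + 1.39 = 2.49 V.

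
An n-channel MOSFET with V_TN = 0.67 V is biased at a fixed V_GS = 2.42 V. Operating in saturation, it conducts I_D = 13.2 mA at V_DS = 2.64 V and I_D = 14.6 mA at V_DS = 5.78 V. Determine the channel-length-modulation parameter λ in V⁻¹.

With V_GS fixed, I_D ∝ (1 + λ V_DS) in saturation, so I_D2/I_D1 = (1 + λ V_DS2)/(1 + λ V_DS1).
14.6/13.2 = 1.106 = (1 + 5.78 λ)/(1 + 2.64 λ).
Solving: λ (I_D1 V_DS2 − I_D2 V_DS1) = I_D2 − I_D1, so λ = (14.6 − 13.2) / (13.2 × 5.78 − 14.6 × 2.64) = 1.4 / 37.8 = 0.0371 V⁻¹.

λ = 0.0371 V⁻¹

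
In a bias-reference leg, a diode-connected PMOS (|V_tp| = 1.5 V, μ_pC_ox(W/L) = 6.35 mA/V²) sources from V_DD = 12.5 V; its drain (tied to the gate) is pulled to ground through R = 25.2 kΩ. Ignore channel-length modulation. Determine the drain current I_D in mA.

I_D = 0.422 mA

With gate tied to drain, V_SG = V_SD ≥ V_SG − |V_tp|, so the device is in saturation.
KCL at the drain: ½ k_p (V_SG − |V_tp|)² = (V_DD − V_SG)/R.
Let x = V_SG − 1.5. Then 80 x² + x − 11 = 0, giving x = 0.365 V (positive root), so V_SG = 1.86 V.
I_D = (V_DD − V_SG)/R = (12.5 − 1.86) / 25.2 = 0.422 mA.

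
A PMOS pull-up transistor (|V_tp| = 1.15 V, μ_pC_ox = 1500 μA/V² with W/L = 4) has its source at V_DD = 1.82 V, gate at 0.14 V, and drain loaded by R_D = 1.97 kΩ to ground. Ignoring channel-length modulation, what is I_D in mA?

I_D = 0.746 mA

V_SG = V_DD − V_G = 1.82 − 0.14 = 1.68 V, so V_ov = 1.68 − 1.15 = 0.53 V.
k_p = μ_pC_ox · (W/L) = 6 mA/V².
Assume saturation: I_D = ½ k_p V_ov² = 0.5 × 6 × 0.53² = 0.843 mA, giving V_SD = V_DD − I_D R_D = 1.82 − 0.843 × 1.97 = 0.16 V.
But 0.16 V < V_ov = 0.53 V, so the device is actually in triode.
In triode I_D = k_p[V_ov V_SD − ½ V_SD²] and I_D = (V_DD − V_SD)/R_D. Equating: 5.91 V_SD² − 7.265 V_SD + 1.82 = 0, giving V_SD = 0.35 V (the root below V_ov).
I_D = (1.82 − 0.35) / 1.97 = 0.746 mA.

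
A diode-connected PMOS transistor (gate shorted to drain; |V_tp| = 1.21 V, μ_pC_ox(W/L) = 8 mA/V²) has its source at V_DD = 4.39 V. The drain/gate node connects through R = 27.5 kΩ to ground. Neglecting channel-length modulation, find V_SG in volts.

V_SG = 1.38 V

With gate tied to drain, V_SG = V_SD ≥ V_SG − |V_tp|, so the device is in saturation.
KCL at the drain: ½ k_p (V_SG − |V_tp|)² = (V_DD − V_SG)/R.
Let x = V_SG − 1.21. Then 110 x² + x − 3.18 = 0, giving x = 0.166 V (positive root), so V_SG = 1.38 V.
I_D = (V_DD − V_SG)/R = (4.39 − 1.38) / 27.5 = 0.11 mA.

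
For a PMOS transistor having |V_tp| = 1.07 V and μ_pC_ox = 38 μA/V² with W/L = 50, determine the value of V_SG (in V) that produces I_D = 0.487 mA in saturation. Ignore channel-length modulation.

V_SG = 1.79 V

k_p = μ_pC_ox · (W/L) = 1.9 mA/V².
In saturation I_D = ½ k_p (V_SG − |V_tp|)², so V_SG − |V_tp| = √(2 I_D / k_p) = √(2 × 0.487 / 1.9) = 0.716 V.
V_SG = 1.07 + 0.716 = 1.79 V.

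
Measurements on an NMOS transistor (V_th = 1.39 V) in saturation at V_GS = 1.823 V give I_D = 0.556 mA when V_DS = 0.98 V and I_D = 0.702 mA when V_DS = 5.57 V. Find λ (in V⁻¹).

λ = 0.0606 V⁻¹

With V_GS fixed, I_D ∝ (1 + λ V_DS) in saturation, so I_D2/I_D1 = (1 + λ V_DS2)/(1 + λ V_DS1).
0.702/0.556 = 1.263 = (1 + 5.57 λ)/(1 + 0.98 λ).
Solving: λ (I_D1 V_DS2 − I_D2 V_DS1) = I_D2 − I_D1, so λ = (0.702 − 0.556) / (0.556 × 5.57 − 0.702 × 0.98) = 0.146 / 2.41 = 0.0606 V⁻¹.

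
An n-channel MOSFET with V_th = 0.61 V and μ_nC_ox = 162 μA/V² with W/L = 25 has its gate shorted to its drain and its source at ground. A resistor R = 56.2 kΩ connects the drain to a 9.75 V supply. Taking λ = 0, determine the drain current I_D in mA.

I_D = 0.158 mA

With gate tied to drain, V_GS = V_DS ≥ V_GS − V_th, so the device is in saturation.
k_n = μ_nC_ox · (W/L) = 4.05 mA/V².
KCL at the drain: ½ k_n (V_GS − V_th)² = (V_DD − V_GS)/R.
Let x = V_GS − 0.61. Then 114 x² + x − 9.14 = 0, giving x = 0.279 V (positive root), so V_GS = 0.889 V.
I_D = (V_DD − V_GS)/R = (9.75 − 0.889) / 56.2 = 0.158 mA.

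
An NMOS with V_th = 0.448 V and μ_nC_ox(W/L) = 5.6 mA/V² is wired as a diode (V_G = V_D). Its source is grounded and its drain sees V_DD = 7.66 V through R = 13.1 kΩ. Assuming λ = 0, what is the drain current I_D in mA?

With gate tied to drain, V_GS = V_DS ≥ V_GS − V_th, so the device is in saturation.
KCL at the drain: ½ k_n (V_GS − V_th)² = (V_DD − V_GS)/R.
Let x = V_GS − 0.448. Then 36.7 x² + x − 7.212 = 0, giving x = 0.43 V (positive root), so V_GS = 0.878 V.
I_D = (V_DD − V_GS)/R = (7.66 − 0.878) / 13.1 = 0.518 mA.

I_D = 0.518 mA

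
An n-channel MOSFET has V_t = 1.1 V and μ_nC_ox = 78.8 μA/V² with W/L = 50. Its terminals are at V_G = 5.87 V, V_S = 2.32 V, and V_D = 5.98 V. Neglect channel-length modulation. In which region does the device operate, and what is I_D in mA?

Saturation; I_D = 11.8 mA

V_GS = V_G − V_S = 5.87 − 2.32 = 3.55 V; V_DS = V_D − V_S = 5.98 − 2.32 = 3.66 V.
k_n = μ_nC_ox · (W/L) = 3.94 mA/V².
V_ov = V_GS − V_t = 3.55 − 1.1 = 2.45 V.
Since V_DS = 3.66 V ≥ V_ov = 2.45 V, the device is in saturation.
I_D = ½ k_n V_ov² = 0.5 × 3.94 × 2.45² = 11.8 mA.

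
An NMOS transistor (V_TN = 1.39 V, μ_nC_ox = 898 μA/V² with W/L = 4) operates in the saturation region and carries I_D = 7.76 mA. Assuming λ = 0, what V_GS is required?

k_n = μ_nC_ox · (W/L) = 3.592 mA/V².
In saturation I_D = ½ k_n (V_GS − V_TN)², so V_GS − V_TN = √(2 I_D / k_n) = √(2 × 7.76 / 3.592) = 2.08 V.
V_GS = 1.39 + 2.08 = 3.47 V.

V_GS = 3.47 V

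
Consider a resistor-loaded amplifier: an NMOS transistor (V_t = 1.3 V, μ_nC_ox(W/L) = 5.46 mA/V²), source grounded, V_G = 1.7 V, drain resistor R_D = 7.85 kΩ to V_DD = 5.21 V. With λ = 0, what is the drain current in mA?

I_D = 0.437 mA

V_GS = V_G = 1.7 V, so V_ov = 1.7 − 1.3 = 0.4 V.
Assume saturation: I_D = ½ k_n V_ov² = 0.5 × 5.46 × 0.4² = 0.437 mA, giving V_DS = V_DD − I_D R_D = 5.21 − 0.437 × 7.85 = 1.78 V.
V_DS = 1.78 V ≥ V_ov = 0.4 V, confirming saturation.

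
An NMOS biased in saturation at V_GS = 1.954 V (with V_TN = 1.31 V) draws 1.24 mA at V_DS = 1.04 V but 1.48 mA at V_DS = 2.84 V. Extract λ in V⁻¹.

With V_GS fixed, I_D ∝ (1 + λ V_DS) in saturation, so I_D2/I_D1 = (1 + λ V_DS2)/(1 + λ V_DS1).
1.48/1.24 = 1.194 = (1 + 2.84 λ)/(1 + 1.04 λ).
Solving: λ (I_D1 V_DS2 − I_D2 V_DS1) = I_D2 − I_D1, so λ = (1.48 − 1.24) / (1.24 × 2.84 − 1.48 × 1.04) = 0.24 / 1.98 = 0.121 V⁻¹.

λ = 0.121 V⁻¹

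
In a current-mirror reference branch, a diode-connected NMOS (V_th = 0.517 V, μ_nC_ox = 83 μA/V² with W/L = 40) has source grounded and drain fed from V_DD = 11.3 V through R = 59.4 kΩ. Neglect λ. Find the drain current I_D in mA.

I_D = 0.176 mA

With gate tied to drain, V_GS = V_DS ≥ V_GS − V_th, so the device is in saturation.
k_n = μ_nC_ox · (W/L) = 3.32 mA/V².
KCL at the drain: ½ k_n (V_GS − V_th)² = (V_DD − V_GS)/R.
Let x = V_GS − 0.517. Then 98.6 x² + x − 10.78 = 0, giving x = 0.326 V (positive root), so V_GS = 0.843 V.
I_D = (V_DD − V_GS)/R = (11.3 − 0.843) / 59.4 = 0.176 mA.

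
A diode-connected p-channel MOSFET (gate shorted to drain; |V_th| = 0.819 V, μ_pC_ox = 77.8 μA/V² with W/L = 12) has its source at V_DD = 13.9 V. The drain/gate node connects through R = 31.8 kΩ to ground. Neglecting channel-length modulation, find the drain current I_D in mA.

I_D = 0.383 mA

With gate tied to drain, V_SG = V_SD ≥ V_SG − |V_th|, so the device is in saturation.
k_p = μ_pC_ox · (W/L) = 0.9336 mA/V².
KCL at the drain: ½ k_p (V_SG − |V_th|)² = (V_DD − V_SG)/R.
Let x = V_SG − 0.819. Then 14.8 x² + x − 13.08 = 0, giving x = 0.906 V (positive root), so V_SG = 1.72 V.
I_D = (V_DD − V_SG)/R = (13.9 − 1.72) / 31.8 = 0.383 mA.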